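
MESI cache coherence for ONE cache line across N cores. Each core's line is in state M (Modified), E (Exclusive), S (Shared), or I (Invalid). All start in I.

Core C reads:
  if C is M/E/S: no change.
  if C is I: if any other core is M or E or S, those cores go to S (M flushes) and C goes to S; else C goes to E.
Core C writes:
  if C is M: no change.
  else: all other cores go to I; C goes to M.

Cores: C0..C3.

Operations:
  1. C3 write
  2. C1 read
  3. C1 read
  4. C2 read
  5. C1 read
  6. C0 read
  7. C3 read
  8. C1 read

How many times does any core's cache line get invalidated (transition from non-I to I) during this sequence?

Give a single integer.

Op 1: C3 write [C3 write: invalidate none -> C3=M] -> [I,I,I,M] (invalidations this op: 0; running total: 0)
Op 2: C1 read [C1 read from I: others=['C3=M'] -> C1=S, others downsized to S] -> [I,S,I,S] (invalidations this op: 0; running total: 0)
Op 3: C1 read [C1 read: already in S, no change] -> [I,S,I,S] (invalidations this op: 0; running total: 0)
Op 4: C2 read [C2 read from I: others=['C1=S', 'C3=S'] -> C2=S, others downsized to S] -> [I,S,S,S] (invalidations this op: 0; running total: 0)
Op 5: C1 read [C1 read: already in S, no change] -> [I,S,S,S] (invalidations this op: 0; running total: 0)
Op 6: C0 read [C0 read from I: others=['C1=S', 'C2=S', 'C3=S'] -> C0=S, others downsized to S] -> [S,S,S,S] (invalidations this op: 0; running total: 0)
Op 7: C3 read [C3 read: already in S, no change] -> [S,S,S,S] (invalidations this op: 0; running total: 0)
Op 8: C1 read [C1 read: already in S, no change] -> [S,S,S,S] (invalidations this op: 0; running total: 0)

Answer: 0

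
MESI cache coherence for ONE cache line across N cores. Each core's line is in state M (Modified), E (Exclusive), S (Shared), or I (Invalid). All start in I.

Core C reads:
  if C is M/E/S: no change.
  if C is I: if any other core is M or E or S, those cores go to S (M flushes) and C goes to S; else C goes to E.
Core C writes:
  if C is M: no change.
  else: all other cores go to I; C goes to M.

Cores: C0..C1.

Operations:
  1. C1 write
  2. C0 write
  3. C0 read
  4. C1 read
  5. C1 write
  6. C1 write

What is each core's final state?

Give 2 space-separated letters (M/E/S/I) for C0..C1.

Op 1: C1 write [C1 write: invalidate none -> C1=M] -> [I,M]
Op 2: C0 write [C0 write: invalidate ['C1=M'] -> C0=M] -> [M,I]
Op 3: C0 read [C0 read: already in M, no change] -> [M,I]
Op 4: C1 read [C1 read from I: others=['C0=M'] -> C1=S, others downsized to S] -> [S,S]
Op 5: C1 write [C1 write: invalidate ['C0=S'] -> C1=M] -> [I,M]
Op 6: C1 write [C1 write: already M (modified), no change] -> [I,M]

Answer: I M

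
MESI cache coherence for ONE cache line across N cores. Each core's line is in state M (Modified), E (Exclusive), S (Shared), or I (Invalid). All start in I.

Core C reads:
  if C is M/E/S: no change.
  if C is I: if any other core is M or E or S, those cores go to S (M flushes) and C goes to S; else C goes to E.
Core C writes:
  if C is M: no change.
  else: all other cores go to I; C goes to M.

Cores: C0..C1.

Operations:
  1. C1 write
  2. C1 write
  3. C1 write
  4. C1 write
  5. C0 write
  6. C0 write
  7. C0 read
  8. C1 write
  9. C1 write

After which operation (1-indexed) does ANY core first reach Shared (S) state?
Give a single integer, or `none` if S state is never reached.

Op 1: C1 write [C1 write: invalidate none -> C1=M] -> [I,M]
Op 2: C1 write [C1 write: already M (modified), no change] -> [I,M]
Op 3: C1 write [C1 write: already M (modified), no change] -> [I,M]
Op 4: C1 write [C1 write: already M (modified), no change] -> [I,M]
Op 5: C0 write [C0 write: invalidate ['C1=M'] -> C0=M] -> [M,I]
Op 6: C0 write [C0 write: already M (modified), no change] -> [M,I]
Op 7: C0 read [C0 read: already in M, no change] -> [M,I]
Op 8: C1 write [C1 write: invalidate ['C0=M'] -> C1=M] -> [I,M]
Op 9: C1 write [C1 write: already M (modified), no change] -> [I,M]
S state never reached in this sequence.

Answer: none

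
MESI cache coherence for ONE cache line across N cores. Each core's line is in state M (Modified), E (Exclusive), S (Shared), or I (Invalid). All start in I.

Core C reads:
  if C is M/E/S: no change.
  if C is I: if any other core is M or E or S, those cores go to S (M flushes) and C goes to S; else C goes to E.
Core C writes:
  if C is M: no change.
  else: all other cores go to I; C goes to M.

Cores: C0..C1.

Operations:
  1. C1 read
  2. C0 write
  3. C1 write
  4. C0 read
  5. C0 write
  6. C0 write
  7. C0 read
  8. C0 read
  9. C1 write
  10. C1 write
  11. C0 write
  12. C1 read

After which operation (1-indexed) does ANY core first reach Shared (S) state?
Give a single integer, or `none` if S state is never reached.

Op 1: C1 read [C1 read from I: no other sharers -> C1=E (exclusive)] -> [I,E]
Op 2: C0 write [C0 write: invalidate ['C1=E'] -> C0=M] -> [M,I]
Op 3: C1 write [C1 write: invalidate ['C0=M'] -> C1=M] -> [I,M]
Op 4: C0 read [C0 read from I: others=['C1=M'] -> C0=S, others downsized to S] -> [S,S]
  -> First S state at op 4; remaining ops need not be traced.

Answer: 4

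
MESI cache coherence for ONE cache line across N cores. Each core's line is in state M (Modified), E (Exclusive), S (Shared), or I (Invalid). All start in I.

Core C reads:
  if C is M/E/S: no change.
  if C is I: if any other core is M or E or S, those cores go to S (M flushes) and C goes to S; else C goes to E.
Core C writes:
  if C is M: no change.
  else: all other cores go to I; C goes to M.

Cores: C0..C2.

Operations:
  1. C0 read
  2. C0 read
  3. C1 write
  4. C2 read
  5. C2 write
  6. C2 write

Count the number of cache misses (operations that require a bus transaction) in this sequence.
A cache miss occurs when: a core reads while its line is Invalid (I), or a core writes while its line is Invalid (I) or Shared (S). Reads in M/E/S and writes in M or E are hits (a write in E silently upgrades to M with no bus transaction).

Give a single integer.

Op 1: C0 read [C0 read from I: no other sharers -> C0=E (exclusive)] -> [E,I,I] [MISS #1: read from I]
Op 2: C0 read [C0 read: already in E, no change] -> [E,I,I] [hit: read from E]
Op 3: C1 write [C1 write: invalidate ['C0=E'] -> C1=M] -> [I,M,I] [MISS #2: write from I]
Op 4: C2 read [C2 read from I: others=['C1=M'] -> C2=S, others downsized to S] -> [I,S,S] [MISS #3: read from I]
Op 5: C2 write [C2 write: invalidate ['C1=S'] -> C2=M] -> [I,I,M] [MISS #4: write from S]
Op 6: C2 write [C2 write: already M (modified), no change] -> [I,I,M] [hit: write from M]

Answer: 4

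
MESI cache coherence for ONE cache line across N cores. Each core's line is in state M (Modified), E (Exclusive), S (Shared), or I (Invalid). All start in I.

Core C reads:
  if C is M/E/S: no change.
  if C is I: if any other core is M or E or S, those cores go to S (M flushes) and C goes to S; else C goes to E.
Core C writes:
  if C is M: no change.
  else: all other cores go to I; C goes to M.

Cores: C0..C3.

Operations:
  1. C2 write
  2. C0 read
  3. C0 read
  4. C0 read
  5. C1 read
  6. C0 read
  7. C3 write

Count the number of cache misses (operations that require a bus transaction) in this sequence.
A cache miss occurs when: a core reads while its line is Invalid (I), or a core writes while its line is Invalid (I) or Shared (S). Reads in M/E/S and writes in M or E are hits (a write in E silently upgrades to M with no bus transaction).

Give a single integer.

Answer: 4

Derivation:
Op 1: C2 write [C2 write: invalidate none -> C2=M] -> [I,I,M,I] [MISS #1: write from I]
Op 2: C0 read [C0 read from I: others=['C2=M'] -> C0=S, others downsized to S] -> [S,I,S,I] [MISS #2: read from I]
Op 3: C0 read [C0 read: already in S, no change] -> [S,I,S,I] [hit: read from S]
Op 4: C0 read [C0 read: already in S, no change] -> [S,I,S,I] [hit: read from S]
Op 5: C1 read [C1 read from I: others=['C0=S', 'C2=S'] -> C1=S, others downsized to S] -> [S,S,S,I] [MISS #3: read from I]
Op 6: C0 read [C0 read: already in S, no change] -> [S,S,S,I] [hit: read from S]
Op 7: C3 write [C3 write: invalidate ['C0=S', 'C1=S', 'C2=S'] -> C3=M] -> [I,I,I,M] [MISS #4: write from I]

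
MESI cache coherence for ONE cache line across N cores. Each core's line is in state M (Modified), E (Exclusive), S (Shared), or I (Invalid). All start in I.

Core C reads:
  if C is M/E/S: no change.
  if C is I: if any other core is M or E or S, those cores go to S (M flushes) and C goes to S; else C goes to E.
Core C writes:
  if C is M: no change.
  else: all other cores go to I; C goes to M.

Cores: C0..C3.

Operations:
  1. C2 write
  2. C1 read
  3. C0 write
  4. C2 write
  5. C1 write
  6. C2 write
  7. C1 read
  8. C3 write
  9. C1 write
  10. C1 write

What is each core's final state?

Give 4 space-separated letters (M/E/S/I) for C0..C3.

Op 1: C2 write [C2 write: invalidate none -> C2=M] -> [I,I,M,I]
Op 2: C1 read [C1 read from I: others=['C2=M'] -> C1=S, others downsized to S] -> [I,S,S,I]
Op 3: C0 write [C0 write: invalidate ['C1=S', 'C2=S'] -> C0=M] -> [M,I,I,I]
Op 4: C2 write [C2 write: invalidate ['C0=M'] -> C2=M] -> [I,I,M,I]
Op 5: C1 write [C1 write: invalidate ['C2=M'] -> C1=M] -> [I,M,I,I]
Op 6: C2 write [C2 write: invalidate ['C1=M'] -> C2=M] -> [I,I,M,I]
Op 7: C1 read [C1 read from I: others=['C2=M'] -> C1=S, others downsized to S] -> [I,S,S,I]
Op 8: C3 write [C3 write: invalidate ['C1=S', 'C2=S'] -> C3=M] -> [I,I,I,M]
Op 9: C1 write [C1 write: invalidate ['C3=M'] -> C1=M] -> [I,M,I,I]
Op 10: C1 write [C1 write: already M (modified), no change] -> [I,M,I,I]

Answer: I M I I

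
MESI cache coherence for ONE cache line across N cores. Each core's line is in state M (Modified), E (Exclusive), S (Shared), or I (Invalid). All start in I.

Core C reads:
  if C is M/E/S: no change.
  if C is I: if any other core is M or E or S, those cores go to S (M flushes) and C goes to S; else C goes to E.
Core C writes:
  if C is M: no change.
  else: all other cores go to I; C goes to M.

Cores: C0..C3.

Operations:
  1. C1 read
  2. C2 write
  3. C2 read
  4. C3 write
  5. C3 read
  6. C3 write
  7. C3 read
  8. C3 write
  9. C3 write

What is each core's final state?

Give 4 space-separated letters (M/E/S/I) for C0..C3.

Answer: I I I M

Derivation:
Op 1: C1 read [C1 read from I: no other sharers -> C1=E (exclusive)] -> [I,E,I,I]
Op 2: C2 write [C2 write: invalidate ['C1=E'] -> C2=M] -> [I,I,M,I]
Op 3: C2 read [C2 read: already in M, no change] -> [I,I,M,I]
Op 4: C3 write [C3 write: invalidate ['C2=M'] -> C3=M] -> [I,I,I,M]
Op 5: C3 read [C3 read: already in M, no change] -> [I,I,I,M]
Op 6: C3 write [C3 write: already M (modified), no change] -> [I,I,I,M]
Op 7: C3 read [C3 read: already in M, no change] -> [I,I,I,M]
Op 8: C3 write [C3 write: already M (modified), no change] -> [I,I,I,M]
Op 9: C3 write [C3 write: already M (modified), no change] -> [I,I,I,M]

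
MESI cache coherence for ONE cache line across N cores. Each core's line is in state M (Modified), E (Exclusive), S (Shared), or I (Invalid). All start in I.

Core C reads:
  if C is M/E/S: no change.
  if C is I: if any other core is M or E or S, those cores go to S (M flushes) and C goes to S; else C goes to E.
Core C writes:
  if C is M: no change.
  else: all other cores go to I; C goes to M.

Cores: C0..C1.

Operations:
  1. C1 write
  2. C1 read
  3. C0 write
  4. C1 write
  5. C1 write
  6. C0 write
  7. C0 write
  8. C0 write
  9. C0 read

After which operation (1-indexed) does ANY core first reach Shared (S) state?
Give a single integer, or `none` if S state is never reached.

Op 1: C1 write [C1 write: invalidate none -> C1=M] -> [I,M]
Op 2: C1 read [C1 read: already in M, no change] -> [I,M]
Op 3: C0 write [C0 write: invalidate ['C1=M'] -> C0=M] -> [M,I]
Op 4: C1 write [C1 write: invalidate ['C0=M'] -> C1=M] -> [I,M]
Op 5: C1 write [C1 write: already M (modified), no change] -> [I,M]
Op 6: C0 write [C0 write: invalidate ['C1=M'] -> C0=M] -> [M,I]
Op 7: C0 write [C0 write: already M (modified), no change] -> [M,I]
Op 8: C0 write [C0 write: already M (modified), no change] -> [M,I]
Op 9: C0 read [C0 read: already in M, no change] -> [M,I]
S state never reached in this sequence.

Answer: none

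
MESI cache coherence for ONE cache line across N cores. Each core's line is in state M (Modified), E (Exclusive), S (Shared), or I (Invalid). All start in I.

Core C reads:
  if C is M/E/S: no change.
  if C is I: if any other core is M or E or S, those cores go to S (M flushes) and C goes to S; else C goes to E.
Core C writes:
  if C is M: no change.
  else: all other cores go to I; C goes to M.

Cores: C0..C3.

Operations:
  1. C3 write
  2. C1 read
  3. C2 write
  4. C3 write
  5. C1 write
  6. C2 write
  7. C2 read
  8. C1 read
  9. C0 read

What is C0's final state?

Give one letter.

Op 1: C3 write [C3 write: invalidate none -> C3=M] -> [I,I,I,M]
Op 2: C1 read [C1 read from I: others=['C3=M'] -> C1=S, others downsized to S] -> [I,S,I,S]
Op 3: C2 write [C2 write: invalidate ['C1=S', 'C3=S'] -> C2=M] -> [I,I,M,I]
Op 4: C3 write [C3 write: invalidate ['C2=M'] -> C3=M] -> [I,I,I,M]
Op 5: C1 write [C1 write: invalidate ['C3=M'] -> C1=M] -> [I,M,I,I]
Op 6: C2 write [C2 write: invalidate ['C1=M'] -> C2=M] -> [I,I,M,I]
Op 7: C2 read [C2 read: already in M, no change] -> [I,I,M,I]
Op 8: C1 read [C1 read from I: others=['C2=M'] -> C1=S, others downsized to S] -> [I,S,S,I]
Op 9: C0 read [C0 read from I: others=['C1=S', 'C2=S'] -> C0=S, others downsized to S] -> [S,S,S,I]

Answer: S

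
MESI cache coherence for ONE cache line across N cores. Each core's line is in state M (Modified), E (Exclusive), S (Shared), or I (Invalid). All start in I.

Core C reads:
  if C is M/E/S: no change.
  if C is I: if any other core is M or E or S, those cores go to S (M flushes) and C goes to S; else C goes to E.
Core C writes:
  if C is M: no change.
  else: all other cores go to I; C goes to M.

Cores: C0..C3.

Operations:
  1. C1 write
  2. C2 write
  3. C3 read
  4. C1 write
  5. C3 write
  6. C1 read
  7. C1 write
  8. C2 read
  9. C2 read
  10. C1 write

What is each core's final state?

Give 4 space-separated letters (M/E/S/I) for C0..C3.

Answer: I M I I

Derivation:
Op 1: C1 write [C1 write: invalidate none -> C1=M] -> [I,M,I,I]
Op 2: C2 write [C2 write: invalidate ['C1=M'] -> C2=M] -> [I,I,M,I]
Op 3: C3 read [C3 read from I: others=['C2=M'] -> C3=S, others downsized to S] -> [I,I,S,S]
Op 4: C1 write [C1 write: invalidate ['C2=S', 'C3=S'] -> C1=M] -> [I,M,I,I]
Op 5: C3 write [C3 write: invalidate ['C1=M'] -> C3=M] -> [I,I,I,M]
Op 6: C1 read [C1 read from I: others=['C3=M'] -> C1=S, others downsized to S] -> [I,S,I,S]
Op 7: C1 write [C1 write: invalidate ['C3=S'] -> C1=M] -> [I,M,I,I]
Op 8: C2 read [C2 read from I: others=['C1=M'] -> C2=S, others downsized to S] -> [I,S,S,I]
Op 9: C2 read [C2 read: already in S, no change] -> [I,S,S,I]
Op 10: C1 write [C1 write: invalidate ['C2=S'] -> C1=M] -> [I,M,I,I]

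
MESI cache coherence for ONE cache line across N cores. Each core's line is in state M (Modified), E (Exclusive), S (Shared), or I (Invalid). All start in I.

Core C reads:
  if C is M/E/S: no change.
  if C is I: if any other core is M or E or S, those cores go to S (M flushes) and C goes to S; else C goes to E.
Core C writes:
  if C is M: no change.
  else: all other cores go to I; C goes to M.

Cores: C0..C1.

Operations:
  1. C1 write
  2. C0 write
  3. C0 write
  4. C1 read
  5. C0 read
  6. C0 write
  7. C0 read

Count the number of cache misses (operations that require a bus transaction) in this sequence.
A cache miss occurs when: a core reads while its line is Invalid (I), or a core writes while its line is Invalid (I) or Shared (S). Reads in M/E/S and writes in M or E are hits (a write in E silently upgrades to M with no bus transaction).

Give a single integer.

Answer: 4

Derivation:
Op 1: C1 write [C1 write: invalidate none -> C1=M] -> [I,M] [MISS #1: write from I]
Op 2: C0 write [C0 write: invalidate ['C1=M'] -> C0=M] -> [M,I] [MISS #2: write from I]
Op 3: C0 write [C0 write: already M (modified), no change] -> [M,I] [hit: write from M]
Op 4: C1 read [C1 read from I: others=['C0=M'] -> C1=S, others downsized to S] -> [S,S] [MISS #3: read from I]
Op 5: C0 read [C0 read: already in S, no change] -> [S,S] [hit: read from S]
Op 6: C0 write [C0 write: invalidate ['C1=S'] -> C0=M] -> [M,I] [MISS #4: write from S]
Op 7: C0 read [C0 read: already in M, no change] -> [M,I] [hit: read from M]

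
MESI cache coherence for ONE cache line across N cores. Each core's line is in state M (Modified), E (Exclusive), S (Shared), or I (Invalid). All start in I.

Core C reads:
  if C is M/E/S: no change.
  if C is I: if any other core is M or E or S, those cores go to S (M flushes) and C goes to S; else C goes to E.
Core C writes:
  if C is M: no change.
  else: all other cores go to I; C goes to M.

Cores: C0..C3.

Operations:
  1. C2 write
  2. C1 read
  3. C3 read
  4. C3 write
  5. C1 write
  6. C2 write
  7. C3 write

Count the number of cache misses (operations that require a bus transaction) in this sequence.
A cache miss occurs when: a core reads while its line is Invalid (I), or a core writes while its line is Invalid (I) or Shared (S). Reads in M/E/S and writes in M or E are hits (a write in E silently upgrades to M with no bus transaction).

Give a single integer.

Op 1: C2 write [C2 write: invalidate none -> C2=M] -> [I,I,M,I] [MISS #1: write from I]
Op 2: C1 read [C1 read from I: others=['C2=M'] -> C1=S, others downsized to S] -> [I,S,S,I] [MISS #2: read from I]
Op 3: C3 read [C3 read from I: others=['C1=S', 'C2=S'] -> C3=S, others downsized to S] -> [I,S,S,S] [MISS #3: read from I]
Op 4: C3 write [C3 write: invalidate ['C1=S', 'C2=S'] -> C3=M] -> [I,I,I,M] [MISS #4: write from S]
Op 5: C1 write [C1 write: invalidate ['C3=M'] -> C1=M] -> [I,M,I,I] [MISS #5: write from I]
Op 6: C2 write [C2 write: invalidate ['C1=M'] -> C2=M] -> [I,I,M,I] [MISS #6: write from I]
Op 7: C3 write [C3 write: invalidate ['C2=M'] -> C3=M] -> [I,I,I,M] [MISS #7: write from I]

Answer: 7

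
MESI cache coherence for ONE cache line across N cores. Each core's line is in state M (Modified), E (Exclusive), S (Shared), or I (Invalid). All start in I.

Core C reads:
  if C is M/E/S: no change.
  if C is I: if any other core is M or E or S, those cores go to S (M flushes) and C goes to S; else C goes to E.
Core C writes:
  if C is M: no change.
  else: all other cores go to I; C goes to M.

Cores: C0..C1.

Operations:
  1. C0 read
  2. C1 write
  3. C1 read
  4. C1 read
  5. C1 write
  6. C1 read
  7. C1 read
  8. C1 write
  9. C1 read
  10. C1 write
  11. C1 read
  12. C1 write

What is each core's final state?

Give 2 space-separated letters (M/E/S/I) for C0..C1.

Answer: I M

Derivation:
Op 1: C0 read [C0 read from I: no other sharers -> C0=E (exclusive)] -> [E,I]
Op 2: C1 write [C1 write: invalidate ['C0=E'] -> C1=M] -> [I,M]
Op 3: C1 read [C1 read: already in M, no change] -> [I,M]
Op 4: C1 read [C1 read: already in M, no change] -> [I,M]
Op 5: C1 write [C1 write: already M (modified), no change] -> [I,M]
Op 6: C1 read [C1 read: already in M, no change] -> [I,M]
Op 7: C1 read [C1 read: already in M, no change] -> [I,M]
Op 8: C1 write [C1 write: already M (modified), no change] -> [I,M]
Op 9: C1 read [C1 read: already in M, no change] -> [I,M]
Op 10: C1 write [C1 write: already M (modified), no change] -> [I,M]
Op 11: C1 read [C1 read: already in M, no change] -> [I,M]
Op 12: C1 write [C1 write: already M (modified), no change] -> [I,M]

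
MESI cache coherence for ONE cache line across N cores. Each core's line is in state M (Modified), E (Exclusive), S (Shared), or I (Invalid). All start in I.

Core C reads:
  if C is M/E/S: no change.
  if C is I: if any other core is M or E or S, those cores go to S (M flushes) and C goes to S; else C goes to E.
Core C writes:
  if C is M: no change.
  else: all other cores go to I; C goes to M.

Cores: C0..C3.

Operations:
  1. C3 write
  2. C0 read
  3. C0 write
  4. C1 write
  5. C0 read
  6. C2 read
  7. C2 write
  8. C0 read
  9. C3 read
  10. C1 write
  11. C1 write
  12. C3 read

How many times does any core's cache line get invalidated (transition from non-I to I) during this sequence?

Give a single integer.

Answer: 7

Derivation:
Op 1: C3 write [C3 write: invalidate none -> C3=M] -> [I,I,I,M] (invalidations this op: 0; running total: 0)
Op 2: C0 read [C0 read from I: others=['C3=M'] -> C0=S, others downsized to S] -> [S,I,I,S] (invalidations this op: 0; running total: 0)
Op 3: C0 write [C0 write: invalidate ['C3=S'] -> C0=M] -> [M,I,I,I] (invalidations this op: 1; running total: 1)
Op 4: C1 write [C1 write: invalidate ['C0=M'] -> C1=M] -> [I,M,I,I] (invalidations this op: 1; running total: 2)
Op 5: C0 read [C0 read from I: others=['C1=M'] -> C0=S, others downsized to S] -> [S,S,I,I] (invalidations this op: 0; running total: 2)
Op 6: C2 read [C2 read from I: others=['C0=S', 'C1=S'] -> C2=S, others downsized to S] -> [S,S,S,I] (invalidations this op: 0; running total: 2)
Op 7: C2 write [C2 write: invalidate ['C0=S', 'C1=S'] -> C2=M] -> [I,I,M,I] (invalidations this op: 2; running total: 4)
Op 8: C0 read [C0 read from I: others=['C2=M'] -> C0=S, others downsized to S] -> [S,I,S,I] (invalidations this op: 0; running total: 4)
Op 9: C3 read [C3 read from I: others=['C0=S', 'C2=S'] -> C3=S, others downsized to S] -> [S,I,S,S] (invalidations this op: 0; running total: 4)
Op 10: C1 write [C1 write: invalidate ['C0=S', 'C2=S', 'C3=S'] -> C1=M] -> [I,M,I,I] (invalidations this op: 3; running total: 7)
Op 11: C1 write [C1 write: already M (modified), no change] -> [I,M,I,I] (invalidations this op: 0; running total: 7)
Op 12: C3 read [C3 read from I: others=['C1=M'] -> C3=S, others downsized to S] -> [I,S,I,S] (invalidations this op: 0; running total: 7)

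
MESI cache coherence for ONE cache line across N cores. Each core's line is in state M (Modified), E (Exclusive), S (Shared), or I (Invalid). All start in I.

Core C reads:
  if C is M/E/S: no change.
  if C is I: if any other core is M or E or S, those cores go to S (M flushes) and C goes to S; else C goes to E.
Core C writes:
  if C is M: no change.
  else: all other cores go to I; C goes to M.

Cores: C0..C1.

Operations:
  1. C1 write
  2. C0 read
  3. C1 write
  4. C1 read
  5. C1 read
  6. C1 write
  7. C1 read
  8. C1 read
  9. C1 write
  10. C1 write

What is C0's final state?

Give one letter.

Answer: I

Derivation:
Op 1: C1 write [C1 write: invalidate none -> C1=M] -> [I,M]
Op 2: C0 read [C0 read from I: others=['C1=M'] -> C0=S, others downsized to S] -> [S,S]
Op 3: C1 write [C1 write: invalidate ['C0=S'] -> C1=M] -> [I,M]
Op 4: C1 read [C1 read: already in M, no change] -> [I,M]
Op 5: C1 read [C1 read: already in M, no change] -> [I,M]
Op 6: C1 write [C1 write: already M (modified), no change] -> [I,M]
Op 7: C1 read [C1 read: already in M, no change] -> [I,M]
Op 8: C1 read [C1 read: already in M, no change] -> [I,M]
Op 9: C1 write [C1 write: already M (modified), no change] -> [I,M]
Op 10: C1 write [C1 write: already M (modified), no change] -> [I,M]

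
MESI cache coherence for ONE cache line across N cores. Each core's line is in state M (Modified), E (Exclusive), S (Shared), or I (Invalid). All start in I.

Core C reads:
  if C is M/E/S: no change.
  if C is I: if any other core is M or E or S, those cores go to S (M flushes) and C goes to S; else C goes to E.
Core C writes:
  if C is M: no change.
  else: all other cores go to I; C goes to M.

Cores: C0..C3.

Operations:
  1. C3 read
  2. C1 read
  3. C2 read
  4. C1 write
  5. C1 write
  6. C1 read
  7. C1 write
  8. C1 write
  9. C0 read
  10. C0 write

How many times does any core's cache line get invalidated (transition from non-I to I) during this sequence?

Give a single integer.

Op 1: C3 read [C3 read from I: no other sharers -> C3=E (exclusive)] -> [I,I,I,E] (invalidations this op: 0; running total: 0)
Op 2: C1 read [C1 read from I: others=['C3=E'] -> C1=S, others downsized to S] -> [I,S,I,S] (invalidations this op: 0; running total: 0)
Op 3: C2 read [C2 read from I: others=['C1=S', 'C3=S'] -> C2=S, others downsized to S] -> [I,S,S,S] (invalidations this op: 0; running total: 0)
Op 4: C1 write [C1 write: invalidate ['C2=S', 'C3=S'] -> C1=M] -> [I,M,I,I] (invalidations this op: 2; running total: 2)
Op 5: C1 write [C1 write: already M (modified), no change] -> [I,M,I,I] (invalidations this op: 0; running total: 2)
Op 6: C1 read [C1 read: already in M, no change] -> [I,M,I,I] (invalidations this op: 0; running total: 2)
Op 7: C1 write [C1 write: already M (modified), no change] -> [I,M,I,I] (invalidations this op: 0; running total: 2)
Op 8: C1 write [C1 write: already M (modified), no change] -> [I,M,I,I] (invalidations this op: 0; running total: 2)
Op 9: C0 read [C0 read from I: others=['C1=M'] -> C0=S, others downsized to S] -> [S,S,I,I] (invalidations this op: 0; running total: 2)
Op 10: C0 write [C0 write: invalidate ['C1=S'] -> C0=M] -> [M,I,I,I] (invalidations this op: 1; running total: 3)

Answer: 3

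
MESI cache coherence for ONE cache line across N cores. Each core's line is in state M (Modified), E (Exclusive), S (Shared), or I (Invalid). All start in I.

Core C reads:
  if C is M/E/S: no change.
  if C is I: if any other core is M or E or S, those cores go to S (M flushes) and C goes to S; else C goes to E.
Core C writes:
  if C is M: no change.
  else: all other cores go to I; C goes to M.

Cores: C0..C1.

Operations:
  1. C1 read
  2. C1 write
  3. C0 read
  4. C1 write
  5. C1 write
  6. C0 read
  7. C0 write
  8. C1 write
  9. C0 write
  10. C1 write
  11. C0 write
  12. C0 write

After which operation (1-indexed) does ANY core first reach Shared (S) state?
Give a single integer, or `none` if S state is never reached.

Answer: 3

Derivation:
Op 1: C1 read [C1 read from I: no other sharers -> C1=E (exclusive)] -> [I,E]
Op 2: C1 write [C1 write: invalidate none -> C1=M] -> [I,M]
Op 3: C0 read [C0 read from I: others=['C1=M'] -> C0=S, others downsized to S] -> [S,S]
  -> First S state at op 3; remaining ops need not be traced.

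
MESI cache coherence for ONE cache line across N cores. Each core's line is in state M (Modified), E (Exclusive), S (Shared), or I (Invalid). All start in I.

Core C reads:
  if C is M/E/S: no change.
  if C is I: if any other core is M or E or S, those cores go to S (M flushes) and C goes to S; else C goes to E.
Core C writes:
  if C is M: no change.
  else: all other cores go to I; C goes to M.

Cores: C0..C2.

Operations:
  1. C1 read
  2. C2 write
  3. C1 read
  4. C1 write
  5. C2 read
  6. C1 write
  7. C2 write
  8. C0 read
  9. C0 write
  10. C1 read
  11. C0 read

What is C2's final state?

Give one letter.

Op 1: C1 read [C1 read from I: no other sharers -> C1=E (exclusive)] -> [I,E,I]
Op 2: C2 write [C2 write: invalidate ['C1=E'] -> C2=M] -> [I,I,M]
Op 3: C1 read [C1 read from I: others=['C2=M'] -> C1=S, others downsized to S] -> [I,S,S]
Op 4: C1 write [C1 write: invalidate ['C2=S'] -> C1=M] -> [I,M,I]
Op 5: C2 read [C2 read from I: others=['C1=M'] -> C2=S, others downsized to S] -> [I,S,S]
Op 6: C1 write [C1 write: invalidate ['C2=S'] -> C1=M] -> [I,M,I]
Op 7: C2 write [C2 write: invalidate ['C1=M'] -> C2=M] -> [I,I,M]
Op 8: C0 read [C0 read from I: others=['C2=M'] -> C0=S, others downsized to S] -> [S,I,S]
Op 9: C0 write [C0 write: invalidate ['C2=S'] -> C0=M] -> [M,I,I]
Op 10: C1 read [C1 read from I: others=['C0=M'] -> C1=S, others downsized to S] -> [S,S,I]
Op 11: C0 read [C0 read: already in S, no change] -> [S,S,I]

Answer: I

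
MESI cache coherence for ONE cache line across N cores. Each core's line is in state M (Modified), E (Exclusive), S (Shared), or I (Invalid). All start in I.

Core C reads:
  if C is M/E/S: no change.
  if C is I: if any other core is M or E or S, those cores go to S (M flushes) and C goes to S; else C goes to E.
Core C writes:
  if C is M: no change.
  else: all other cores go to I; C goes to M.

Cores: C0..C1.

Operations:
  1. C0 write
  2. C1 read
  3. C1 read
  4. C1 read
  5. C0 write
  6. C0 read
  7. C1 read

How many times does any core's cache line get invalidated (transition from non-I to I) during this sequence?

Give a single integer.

Op 1: C0 write [C0 write: invalidate none -> C0=M] -> [M,I] (invalidations this op: 0; running total: 0)
Op 2: C1 read [C1 read from I: others=['C0=M'] -> C1=S, others downsized to S] -> [S,S] (invalidations this op: 0; running total: 0)
Op 3: C1 read [C1 read: already in S, no change] -> [S,S] (invalidations this op: 0; running total: 0)
Op 4: C1 read [C1 read: already in S, no change] -> [S,S] (invalidations this op: 0; running total: 0)
Op 5: C0 write [C0 write: invalidate ['C1=S'] -> C0=M] -> [M,I] (invalidations this op: 1; running total: 1)
Op 6: C0 read [C0 read: already in M, no change] -> [M,I] (invalidations this op: 0; running total: 1)
Op 7: C1 read [C1 read from I: others=['C0=M'] -> C1=S, others downsized to S] -> [S,S] (invalidations this op: 0; running total: 1)

Answer: 1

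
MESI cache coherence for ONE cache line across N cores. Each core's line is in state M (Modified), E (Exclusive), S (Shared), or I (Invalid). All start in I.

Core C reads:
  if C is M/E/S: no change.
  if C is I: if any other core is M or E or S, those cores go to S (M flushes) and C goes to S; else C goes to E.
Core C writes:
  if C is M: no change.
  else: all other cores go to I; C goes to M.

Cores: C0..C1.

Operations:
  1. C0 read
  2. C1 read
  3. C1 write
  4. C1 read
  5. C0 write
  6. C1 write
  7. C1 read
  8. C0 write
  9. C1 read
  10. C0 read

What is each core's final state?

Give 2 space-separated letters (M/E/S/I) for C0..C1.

Answer: S S

Derivation:
Op 1: C0 read [C0 read from I: no other sharers -> C0=E (exclusive)] -> [E,I]
Op 2: C1 read [C1 read from I: others=['C0=E'] -> C1=S, others downsized to S] -> [S,S]
Op 3: C1 write [C1 write: invalidate ['C0=S'] -> C1=M] -> [I,M]
Op 4: C1 read [C1 read: already in M, no change] -> [I,M]
Op 5: C0 write [C0 write: invalidate ['C1=M'] -> C0=M] -> [M,I]
Op 6: C1 write [C1 write: invalidate ['C0=M'] -> C1=M] -> [I,M]
Op 7: C1 read [C1 read: already in M, no change] -> [I,M]
Op 8: C0 write [C0 write: invalidate ['C1=M'] -> C0=M] -> [M,I]
Op 9: C1 read [C1 read from I: others=['C0=M'] -> C1=S, others downsized to S] -> [S,S]
Op 10: C0 read [C0 read: already in S, no change] -> [S,S]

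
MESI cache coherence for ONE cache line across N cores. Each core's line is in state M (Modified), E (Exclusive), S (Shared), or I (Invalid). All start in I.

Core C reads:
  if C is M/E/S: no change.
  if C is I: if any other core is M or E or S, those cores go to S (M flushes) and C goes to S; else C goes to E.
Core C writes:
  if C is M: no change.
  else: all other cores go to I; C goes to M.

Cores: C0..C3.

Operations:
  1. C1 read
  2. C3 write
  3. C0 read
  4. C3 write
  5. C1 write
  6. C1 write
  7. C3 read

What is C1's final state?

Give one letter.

Op 1: C1 read [C1 read from I: no other sharers -> C1=E (exclusive)] -> [I,E,I,I]
Op 2: C3 write [C3 write: invalidate ['C1=E'] -> C3=M] -> [I,I,I,M]
Op 3: C0 read [C0 read from I: others=['C3=M'] -> C0=S, others downsized to S] -> [S,I,I,S]
Op 4: C3 write [C3 write: invalidate ['C0=S'] -> C3=M] -> [I,I,I,M]
Op 5: C1 write [C1 write: invalidate ['C3=M'] -> C1=M] -> [I,M,I,I]
Op 6: C1 write [C1 write: already M (modified), no change] -> [I,M,I,I]
Op 7: C3 read [C3 read from I: others=['C1=M'] -> C3=S, others downsized to S] -> [I,S,I,S]

Answer: S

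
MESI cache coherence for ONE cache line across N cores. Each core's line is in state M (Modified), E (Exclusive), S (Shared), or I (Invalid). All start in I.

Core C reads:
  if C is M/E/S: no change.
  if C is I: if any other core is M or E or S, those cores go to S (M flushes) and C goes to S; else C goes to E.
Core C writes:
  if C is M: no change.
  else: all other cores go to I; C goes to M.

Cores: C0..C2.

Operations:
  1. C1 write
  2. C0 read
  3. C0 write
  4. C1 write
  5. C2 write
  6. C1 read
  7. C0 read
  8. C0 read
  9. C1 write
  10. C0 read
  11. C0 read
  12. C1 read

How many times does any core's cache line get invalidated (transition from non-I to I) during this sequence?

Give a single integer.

Op 1: C1 write [C1 write: invalidate none -> C1=M] -> [I,M,I] (invalidations this op: 0; running total: 0)
Op 2: C0 read [C0 read from I: others=['C1=M'] -> C0=S, others downsized to S] -> [S,S,I] (invalidations this op: 0; running total: 0)
Op 3: C0 write [C0 write: invalidate ['C1=S'] -> C0=M] -> [M,I,I] (invalidations this op: 1; running total: 1)
Op 4: C1 write [C1 write: invalidate ['C0=M'] -> C1=M] -> [I,M,I] (invalidations this op: 1; running total: 2)
Op 5: C2 write [C2 write: invalidate ['C1=M'] -> C2=M] -> [I,I,M] (invalidations this op: 1; running total: 3)
Op 6: C1 read [C1 read from I: others=['C2=M'] -> C1=S, others downsized to S] -> [I,S,S] (invalidations this op: 0; running total: 3)
Op 7: C0 read [C0 read from I: others=['C1=S', 'C2=S'] -> C0=S, others downsized to S] -> [S,S,S] (invalidations this op: 0; running total: 3)
Op 8: C0 read [C0 read: already in S, no change] -> [S,S,S] (invalidations this op: 0; running total: 3)
Op 9: C1 write [C1 write: invalidate ['C0=S', 'C2=S'] -> C1=M] -> [I,M,I] (invalidations this op: 2; running total: 5)
Op 10: C0 read [C0 read from I: others=['C1=M'] -> C0=S, others downsized to S] -> [S,S,I] (invalidations this op: 0; running total: 5)
Op 11: C0 read [C0 read: already in S, no change] -> [S,S,I] (invalidations this op: 0; running total: 5)
Op 12: C1 read [C1 read: already in S, no change] -> [S,S,I] (invalidations this op: 0; running total: 5)

Answer: 5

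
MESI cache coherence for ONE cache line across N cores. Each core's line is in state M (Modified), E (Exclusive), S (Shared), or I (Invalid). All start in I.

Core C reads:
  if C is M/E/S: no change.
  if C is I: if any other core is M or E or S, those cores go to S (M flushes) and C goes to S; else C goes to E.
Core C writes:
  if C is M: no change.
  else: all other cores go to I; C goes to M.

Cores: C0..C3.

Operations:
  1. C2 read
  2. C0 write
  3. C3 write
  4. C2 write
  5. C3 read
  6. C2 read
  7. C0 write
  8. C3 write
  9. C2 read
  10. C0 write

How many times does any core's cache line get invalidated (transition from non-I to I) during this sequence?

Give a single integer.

Op 1: C2 read [C2 read from I: no other sharers -> C2=E (exclusive)] -> [I,I,E,I] (invalidations this op: 0; running total: 0)
Op 2: C0 write [C0 write: invalidate ['C2=E'] -> C0=M] -> [M,I,I,I] (invalidations this op: 1; running total: 1)
Op 3: C3 write [C3 write: invalidate ['C0=M'] -> C3=M] -> [I,I,I,M] (invalidations this op: 1; running total: 2)
Op 4: C2 write [C2 write: invalidate ['C3=M'] -> C2=M] -> [I,I,M,I] (invalidations this op: 1; running total: 3)
Op 5: C3 read [C3 read from I: others=['C2=M'] -> C3=S, others downsized to S] -> [I,I,S,S] (invalidations this op: 0; running total: 3)
Op 6: C2 read [C2 read: already in S, no change] -> [I,I,S,S] (invalidations this op: 0; running total: 3)
Op 7: C0 write [C0 write: invalidate ['C2=S', 'C3=S'] -> C0=M] -> [M,I,I,I] (invalidations this op: 2; running total: 5)
Op 8: C3 write [C3 write: invalidate ['C0=M'] -> C3=M] -> [I,I,I,M] (invalidations this op: 1; running total: 6)
Op 9: C2 read [C2 read from I: others=['C3=M'] -> C2=S, others downsized to S] -> [I,I,S,S] (invalidations this op: 0; running total: 6)
Op 10: C0 write [C0 write: invalidate ['C2=S', 'C3=S'] -> C0=M] -> [M,I,I,I] (invalidations this op: 2; running total: 8)

Answer: 8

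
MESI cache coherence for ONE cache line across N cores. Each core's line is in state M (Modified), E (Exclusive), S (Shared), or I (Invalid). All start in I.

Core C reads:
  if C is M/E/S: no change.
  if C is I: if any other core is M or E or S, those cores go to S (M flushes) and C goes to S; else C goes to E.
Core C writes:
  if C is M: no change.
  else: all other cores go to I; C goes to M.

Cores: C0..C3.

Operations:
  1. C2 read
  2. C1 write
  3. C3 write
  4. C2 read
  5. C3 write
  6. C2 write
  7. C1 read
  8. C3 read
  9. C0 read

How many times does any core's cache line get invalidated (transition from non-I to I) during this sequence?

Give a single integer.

Answer: 4

Derivation:
Op 1: C2 read [C2 read from I: no other sharers -> C2=E (exclusive)] -> [I,I,E,I] (invalidations this op: 0; running total: 0)
Op 2: C1 write [C1 write: invalidate ['C2=E'] -> C1=M] -> [I,M,I,I] (invalidations this op: 1; running total: 1)
Op 3: C3 write [C3 write: invalidate ['C1=M'] -> C3=M] -> [I,I,I,M] (invalidations this op: 1; running total: 2)
Op 4: C2 read [C2 read from I: others=['C3=M'] -> C2=S, others downsized to S] -> [I,I,S,S] (invalidations this op: 0; running total: 2)
Op 5: C3 write [C3 write: invalidate ['C2=S'] -> C3=M] -> [I,I,I,M] (invalidations this op: 1; running total: 3)
Op 6: C2 write [C2 write: invalidate ['C3=M'] -> C2=M] -> [I,I,M,I] (invalidations this op: 1; running total: 4)
Op 7: C1 read [C1 read from I: others=['C2=M'] -> C1=S, others downsized to S] -> [I,S,S,I] (invalidations this op: 0; running total: 4)
Op 8: C3 read [C3 read from I: others=['C1=S', 'C2=S'] -> C3=S, others downsized to S] -> [I,S,S,S] (invalidations this op: 0; running total: 4)
Op 9: C0 read [C0 read from I: others=['C1=S', 'C2=S', 'C3=S'] -> C0=S, others downsized to S] -> [S,S,S,S] (invalidations this op: 0; running total: 4)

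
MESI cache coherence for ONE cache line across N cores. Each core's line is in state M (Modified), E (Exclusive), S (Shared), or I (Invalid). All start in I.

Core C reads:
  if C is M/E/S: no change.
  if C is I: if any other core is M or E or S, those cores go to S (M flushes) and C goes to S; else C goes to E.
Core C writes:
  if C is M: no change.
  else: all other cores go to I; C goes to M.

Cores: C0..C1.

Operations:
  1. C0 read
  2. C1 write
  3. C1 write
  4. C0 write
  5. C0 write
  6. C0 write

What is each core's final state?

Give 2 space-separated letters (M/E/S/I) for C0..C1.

Answer: M I

Derivation:
Op 1: C0 read [C0 read from I: no other sharers -> C0=E (exclusive)] -> [E,I]
Op 2: C1 write [C1 write: invalidate ['C0=E'] -> C1=M] -> [I,M]
Op 3: C1 write [C1 write: already M (modified), no change] -> [I,M]
Op 4: C0 write [C0 write: invalidate ['C1=M'] -> C0=M] -> [M,I]
Op 5: C0 write [C0 write: already M (modified), no change] -> [M,I]
Op 6: C0 write [C0 write: already M (modified), no change] -> [M,I]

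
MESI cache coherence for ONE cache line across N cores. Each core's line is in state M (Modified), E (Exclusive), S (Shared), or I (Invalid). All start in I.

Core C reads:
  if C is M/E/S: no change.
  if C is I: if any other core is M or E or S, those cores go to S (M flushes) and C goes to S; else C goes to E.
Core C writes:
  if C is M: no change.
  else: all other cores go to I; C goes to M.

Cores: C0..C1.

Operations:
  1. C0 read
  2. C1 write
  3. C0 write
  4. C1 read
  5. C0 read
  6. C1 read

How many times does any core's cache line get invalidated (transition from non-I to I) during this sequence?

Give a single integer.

Op 1: C0 read [C0 read from I: no other sharers -> C0=E (exclusive)] -> [E,I] (invalidations this op: 0; running total: 0)
Op 2: C1 write [C1 write: invalidate ['C0=E'] -> C1=M] -> [I,M] (invalidations this op: 1; running total: 1)
Op 3: C0 write [C0 write: invalidate ['C1=M'] -> C0=M] -> [M,I] (invalidations this op: 1; running total: 2)
Op 4: C1 read [C1 read from I: others=['C0=M'] -> C1=S, others downsized to S] -> [S,S] (invalidations this op: 0; running total: 2)
Op 5: C0 read [C0 read: already in S, no change] -> [S,S] (invalidations this op: 0; running total: 2)
Op 6: C1 read [C1 read: already in S, no change] -> [S,S] (invalidations this op: 0; running total: 2)

Answer: 2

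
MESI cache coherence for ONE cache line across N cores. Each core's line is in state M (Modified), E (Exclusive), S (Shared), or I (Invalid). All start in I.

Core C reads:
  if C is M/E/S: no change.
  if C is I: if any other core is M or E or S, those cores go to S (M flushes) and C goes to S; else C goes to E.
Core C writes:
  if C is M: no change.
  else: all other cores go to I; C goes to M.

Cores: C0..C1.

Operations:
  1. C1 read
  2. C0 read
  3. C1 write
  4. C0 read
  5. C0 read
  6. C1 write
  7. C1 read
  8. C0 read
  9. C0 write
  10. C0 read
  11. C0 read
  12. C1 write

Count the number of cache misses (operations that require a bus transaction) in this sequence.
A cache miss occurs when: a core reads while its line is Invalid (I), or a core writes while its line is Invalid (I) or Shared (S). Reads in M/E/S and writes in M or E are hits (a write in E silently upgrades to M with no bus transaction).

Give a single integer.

Answer: 8

Derivation:
Op 1: C1 read [C1 read from I: no other sharers -> C1=E (exclusive)] -> [I,E] [MISS #1: read from I]
Op 2: C0 read [C0 read from I: others=['C1=E'] -> C0=S, others downsized to S] -> [S,S] [MISS #2: read from I]
Op 3: C1 write [C1 write: invalidate ['C0=S'] -> C1=M] -> [I,M] [MISS #3: write from S]
Op 4: C0 read [C0 read from I: others=['C1=M'] -> C0=S, others downsized to S] -> [S,S] [MISS #4: read from I]
Op 5: C0 read [C0 read: already in S, no change] -> [S,S] [hit: read from S]
Op 6: C1 write [C1 write: invalidate ['C0=S'] -> C1=M] -> [I,M] [MISS #5: write from S]
Op 7: C1 read [C1 read: already in M, no change] -> [I,M] [hit: read from M]
Op 8: C0 read [C0 read from I: others=['C1=M'] -> C0=S, others downsized to S] -> [S,S] [MISS #6: read from I]
Op 9: C0 write [C0 write: invalidate ['C1=S'] -> C0=M] -> [M,I] [MISS #7: write from S]
Op 10: C0 read [C0 read: already in M, no change] -> [M,I] [hit: read from M]
Op 11: C0 read [C0 read: already in M, no change] -> [M,I] [hit: read from M]
Op 12: C1 write [C1 write: invalidate ['C0=M'] -> C1=M] -> [I,M] [MISS #8: write from I]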